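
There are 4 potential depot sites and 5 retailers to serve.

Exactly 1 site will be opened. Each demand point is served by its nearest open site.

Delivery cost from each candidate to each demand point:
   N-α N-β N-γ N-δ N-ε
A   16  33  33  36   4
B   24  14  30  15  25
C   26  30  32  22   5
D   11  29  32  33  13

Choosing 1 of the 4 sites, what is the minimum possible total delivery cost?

Open {B}.
  N-α→B 24, N-β→B 14, N-γ→B 30, N-δ→B 15, N-ε→B 25  ⇒ total 108.
Compare {C}: total 115.
Compare {D}: total 118.
No size-1 selection does better; minimum is 108.

108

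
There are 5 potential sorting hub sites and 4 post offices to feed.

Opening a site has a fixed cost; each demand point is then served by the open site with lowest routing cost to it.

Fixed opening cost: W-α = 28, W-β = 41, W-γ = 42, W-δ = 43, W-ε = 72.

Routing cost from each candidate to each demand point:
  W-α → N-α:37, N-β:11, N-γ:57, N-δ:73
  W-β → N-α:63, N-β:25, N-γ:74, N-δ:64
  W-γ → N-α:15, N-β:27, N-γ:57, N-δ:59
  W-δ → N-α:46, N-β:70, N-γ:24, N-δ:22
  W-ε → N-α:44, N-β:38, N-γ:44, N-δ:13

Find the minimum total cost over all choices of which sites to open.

Open {W-α, W-δ}: assign each demand point to its cheapest open site.
  N-α→W-α 37, N-β→W-α 11, N-γ→W-δ 24, N-δ→W-δ 22
  routing cost 94, fixed 71 → total 165.
Compare {W-γ, W-δ}: routing cost 88 + fixed 85 = 173.
Compare {W-α, W-γ, W-δ}: routing cost 72 + fixed 113 = 185.
Compare {W-γ}: routing cost 158 + fixed 42 = 200.
All other subsets cost ≥ 173. Minimum total cost: 165.

165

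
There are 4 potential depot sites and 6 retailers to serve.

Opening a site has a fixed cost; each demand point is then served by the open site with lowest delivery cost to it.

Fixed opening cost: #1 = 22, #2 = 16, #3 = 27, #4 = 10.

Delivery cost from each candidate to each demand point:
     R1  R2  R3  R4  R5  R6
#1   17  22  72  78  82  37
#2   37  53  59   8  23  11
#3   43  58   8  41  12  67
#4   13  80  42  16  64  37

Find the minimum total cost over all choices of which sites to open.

143

Open {#1, #2, #3}: assign each demand point to its cheapest open site.
  R1→#1 17, R2→#1 22, R3→#3 8, R4→#2 8, R5→#3 12, R6→#2 11
  delivery cost 78, fixed 65 → total 143.
Compare {#1, #2, #3, #4}: delivery cost 74 + fixed 75 = 149.
Compare {#2, #3, #4}: delivery cost 105 + fixed 53 = 158.
Compare {#1, #2, #4}: delivery cost 119 + fixed 48 = 167.
All other subsets cost ≥ 149. Minimum total cost: 143.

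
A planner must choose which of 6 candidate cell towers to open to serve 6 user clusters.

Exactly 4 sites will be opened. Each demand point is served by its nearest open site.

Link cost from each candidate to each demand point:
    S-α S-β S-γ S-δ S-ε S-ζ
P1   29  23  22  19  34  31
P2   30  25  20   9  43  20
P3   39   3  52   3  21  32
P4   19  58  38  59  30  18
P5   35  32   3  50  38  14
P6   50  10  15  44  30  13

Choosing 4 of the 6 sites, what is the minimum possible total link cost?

Open {P3, P4, P5, P6}.
  S-α→P4 19, S-β→P3 3, S-γ→P5 3, S-δ→P3 3, S-ε→P3 21, S-ζ→P6 13  ⇒ total 62.
Compare {P1, P3, P4, P5}: total 63.
Compare {P2, P3, P4, P5}: total 63.
No size-4 selection does better; minimum is 62.

62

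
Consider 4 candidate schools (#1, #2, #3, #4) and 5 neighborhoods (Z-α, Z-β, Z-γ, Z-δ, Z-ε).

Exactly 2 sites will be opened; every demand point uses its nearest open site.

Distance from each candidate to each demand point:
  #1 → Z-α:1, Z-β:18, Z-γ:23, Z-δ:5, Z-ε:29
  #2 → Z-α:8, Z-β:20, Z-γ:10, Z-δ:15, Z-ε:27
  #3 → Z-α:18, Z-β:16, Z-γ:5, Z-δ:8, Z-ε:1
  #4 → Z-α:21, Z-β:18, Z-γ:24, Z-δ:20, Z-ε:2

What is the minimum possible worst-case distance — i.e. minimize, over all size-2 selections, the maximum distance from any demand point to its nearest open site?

Open {#1, #3}.
  Farthest demand point is Z-β at distance 16 (to #3); all others are ≤ 16.
With {#2, #3} the worst case is 16.
With {#2, #4} the worst case is 18.
No size-2 selection achieves below 16.

16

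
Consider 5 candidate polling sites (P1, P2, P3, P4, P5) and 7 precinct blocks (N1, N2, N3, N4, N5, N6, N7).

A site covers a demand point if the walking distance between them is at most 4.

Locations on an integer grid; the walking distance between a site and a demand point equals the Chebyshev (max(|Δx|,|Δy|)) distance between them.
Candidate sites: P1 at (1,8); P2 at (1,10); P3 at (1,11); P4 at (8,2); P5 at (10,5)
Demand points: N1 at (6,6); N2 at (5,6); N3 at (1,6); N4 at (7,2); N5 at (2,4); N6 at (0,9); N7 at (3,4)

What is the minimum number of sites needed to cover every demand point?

2

Coverage sets (demand points within 4 of each site):
  P1: {N2, N3, N5, N6, N7}
  P2: {N2, N3, N6}
  P3: {N6}
  P4: {N1, N2, N4}
  P5: {N1, N4}
No single site covers all 7 demand points.
But {P1, P4} covers everything, so the minimum is 2.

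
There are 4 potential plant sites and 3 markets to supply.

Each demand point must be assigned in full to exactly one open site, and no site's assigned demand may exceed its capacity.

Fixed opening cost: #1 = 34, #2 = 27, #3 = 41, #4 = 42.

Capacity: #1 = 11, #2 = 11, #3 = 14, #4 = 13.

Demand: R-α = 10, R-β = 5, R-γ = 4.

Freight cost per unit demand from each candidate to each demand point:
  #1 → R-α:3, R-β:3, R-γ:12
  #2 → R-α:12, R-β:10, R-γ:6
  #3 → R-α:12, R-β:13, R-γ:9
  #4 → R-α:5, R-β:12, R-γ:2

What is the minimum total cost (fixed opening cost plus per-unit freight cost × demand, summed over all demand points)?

165

Open {#1, #2}; cheapest assignment that respects the capacities:
  #1 (cap 11, load 10): R-α — cost 10×3 = 30
  #2 (cap 11, load 9): R-β, R-γ — cost 5×10 + 4×6 = 74
  Shipping 104, fixed 61 → total 165.
  Any other capacity-feasible assignment to {#1, #2} ships for at least 104.
Compare {#1, #4}: its best feasible assignment gives total 174.
Compare {#1, #2, #4}: its best feasible assignment gives total 191.
Every other set of open sites that can feasibly serve all demand totals ≥ 174 even under its best assignment. Minimum: 165.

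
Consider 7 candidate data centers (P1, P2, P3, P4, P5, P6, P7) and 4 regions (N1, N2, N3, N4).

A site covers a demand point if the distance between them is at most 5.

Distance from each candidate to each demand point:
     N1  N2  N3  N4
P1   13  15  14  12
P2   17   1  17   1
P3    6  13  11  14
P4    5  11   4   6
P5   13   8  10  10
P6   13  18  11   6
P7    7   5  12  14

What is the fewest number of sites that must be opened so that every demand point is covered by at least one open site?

2

Coverage sets (demand points within 5 of each site):
  P1: {}
  P2: {N2, N4}
  P3: {}
  P4: {N1, N3}
  P5: {}
  P6: {}
  P7: {N2}
No single site covers all 4 demand points.
But {P2, P4} covers everything, so the minimum is 2.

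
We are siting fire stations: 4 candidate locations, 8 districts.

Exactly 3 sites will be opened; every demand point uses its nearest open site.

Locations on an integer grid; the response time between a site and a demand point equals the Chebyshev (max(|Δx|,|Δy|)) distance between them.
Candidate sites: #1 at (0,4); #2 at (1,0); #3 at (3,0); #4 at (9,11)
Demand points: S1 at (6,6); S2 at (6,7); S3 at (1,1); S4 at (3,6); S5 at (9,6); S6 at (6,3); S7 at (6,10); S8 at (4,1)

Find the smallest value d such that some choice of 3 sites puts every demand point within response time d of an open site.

Open {#1, #2, #4}.
  Farthest demand point is S1 at response time 5 (to #4); all others are ≤ 5.
With {#1, #3, #4} the worst case is 5.
With {#1, #2, #3} the worst case is 6.
No size-3 selection achieves below 5.

5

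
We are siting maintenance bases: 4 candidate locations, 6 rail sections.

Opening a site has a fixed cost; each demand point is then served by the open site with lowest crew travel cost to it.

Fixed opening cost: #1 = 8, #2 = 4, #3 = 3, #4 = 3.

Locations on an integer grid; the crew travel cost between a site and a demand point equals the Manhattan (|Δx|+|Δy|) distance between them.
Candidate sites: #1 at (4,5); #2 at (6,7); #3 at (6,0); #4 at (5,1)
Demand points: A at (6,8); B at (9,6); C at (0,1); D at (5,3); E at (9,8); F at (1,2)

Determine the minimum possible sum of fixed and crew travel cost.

Open {#2, #4}: assign each demand point to its cheapest open site.
  A→#2 1, B→#2 4, C→#4 5, D→#4 2, E→#2 4, F→#4 5
  crew travel cost 21, fixed 7 → total 28.
Compare {#2, #3, #4}: crew travel cost 21 + fixed 10 = 31.
Compare {#2, #3}: crew travel cost 27 + fixed 7 = 34.
Compare {#1, #2, #4}: crew travel cost 21 + fixed 15 = 36.
All other subsets cost ≥ 31. Minimum total cost: 28.

28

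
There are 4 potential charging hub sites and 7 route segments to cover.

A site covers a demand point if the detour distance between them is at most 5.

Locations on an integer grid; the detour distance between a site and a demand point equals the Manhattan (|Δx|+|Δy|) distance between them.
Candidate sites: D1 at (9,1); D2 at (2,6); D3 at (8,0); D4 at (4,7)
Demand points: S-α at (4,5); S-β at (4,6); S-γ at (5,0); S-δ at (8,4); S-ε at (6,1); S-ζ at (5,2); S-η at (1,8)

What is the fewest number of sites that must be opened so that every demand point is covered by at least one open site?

Coverage sets (demand points within 5 of each site):
  D1: {S-γ, S-δ, S-ε, S-ζ}
  D2: {S-α, S-β, S-η}
  D3: {S-γ, S-δ, S-ε, S-ζ}
  D4: {S-α, S-β, S-η}
No single site covers all 7 demand points.
But {D1, D2} covers everything, so the minimum is 2.

2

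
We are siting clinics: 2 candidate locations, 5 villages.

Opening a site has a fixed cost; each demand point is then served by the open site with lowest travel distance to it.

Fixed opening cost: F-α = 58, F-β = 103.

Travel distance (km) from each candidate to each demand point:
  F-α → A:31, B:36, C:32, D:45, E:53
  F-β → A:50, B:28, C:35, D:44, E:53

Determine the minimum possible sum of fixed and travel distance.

Open {F-α}: assign each demand point to its cheapest open site.
  A→F-α 31, B→F-α 36, C→F-α 32, D→F-α 45, E→F-α 53
  travel distance 197, fixed 58 → total 255.
Compare {F-β}: travel distance 210 + fixed 103 = 313.
Compare {F-α, F-β}: travel distance 188 + fixed 161 = 349.

255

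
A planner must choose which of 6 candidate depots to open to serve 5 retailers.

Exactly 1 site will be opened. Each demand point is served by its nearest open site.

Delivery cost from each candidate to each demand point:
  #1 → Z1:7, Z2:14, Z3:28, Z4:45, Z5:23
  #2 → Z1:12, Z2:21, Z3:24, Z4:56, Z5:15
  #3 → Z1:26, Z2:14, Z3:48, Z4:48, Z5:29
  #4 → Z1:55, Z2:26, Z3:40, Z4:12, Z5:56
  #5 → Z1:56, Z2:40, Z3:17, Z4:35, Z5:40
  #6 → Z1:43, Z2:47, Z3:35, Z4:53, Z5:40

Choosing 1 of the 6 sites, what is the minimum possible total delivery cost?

117

Open {#1}.
  Z1→#1 7, Z2→#1 14, Z3→#1 28, Z4→#1 45, Z5→#1 23  ⇒ total 117.
Compare {#2}: total 128.
Compare {#3}: total 165.
No size-1 selection does better; minimum is 117.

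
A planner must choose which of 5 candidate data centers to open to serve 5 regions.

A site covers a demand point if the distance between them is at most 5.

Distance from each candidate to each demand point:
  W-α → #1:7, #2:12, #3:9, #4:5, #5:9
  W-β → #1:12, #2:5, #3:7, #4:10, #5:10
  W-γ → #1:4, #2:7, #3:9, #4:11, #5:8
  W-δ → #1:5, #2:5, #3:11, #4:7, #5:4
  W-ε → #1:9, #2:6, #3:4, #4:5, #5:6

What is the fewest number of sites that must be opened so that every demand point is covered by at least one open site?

Coverage sets (demand points within 5 of each site):
  W-α: {#4}
  W-β: {#2}
  W-γ: {#1}
  W-δ: {#1, #2, #5}
  W-ε: {#3, #4}
No single site covers all 5 demand points.
But {W-δ, W-ε} covers everything, so the minimum is 2.

2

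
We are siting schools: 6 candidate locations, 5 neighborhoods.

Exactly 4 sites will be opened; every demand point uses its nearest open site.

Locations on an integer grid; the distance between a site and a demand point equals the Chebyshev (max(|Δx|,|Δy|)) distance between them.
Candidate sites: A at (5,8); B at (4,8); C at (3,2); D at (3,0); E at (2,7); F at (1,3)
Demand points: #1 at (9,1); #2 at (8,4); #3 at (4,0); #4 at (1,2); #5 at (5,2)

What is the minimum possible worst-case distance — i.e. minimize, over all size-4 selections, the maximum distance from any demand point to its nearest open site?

6

Open {A, B, C, D}.
  Farthest demand point is #1 at distance 6 (to C); all others are ≤ 6.
With {A, B, C, E} the worst case is 6.
With {A, B, C, F} the worst case is 6.
No size-4 selection achieves below 6.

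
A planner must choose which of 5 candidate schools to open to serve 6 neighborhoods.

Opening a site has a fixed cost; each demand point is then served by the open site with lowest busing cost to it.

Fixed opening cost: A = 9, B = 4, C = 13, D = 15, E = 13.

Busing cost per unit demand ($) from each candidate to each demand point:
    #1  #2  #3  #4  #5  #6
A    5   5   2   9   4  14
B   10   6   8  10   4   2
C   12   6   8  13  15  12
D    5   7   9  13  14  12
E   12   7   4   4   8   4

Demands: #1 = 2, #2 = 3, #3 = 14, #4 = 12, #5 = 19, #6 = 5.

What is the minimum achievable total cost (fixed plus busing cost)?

Open {A, B, E}: assign each demand point to its cheapest open site.
  #1→A 2×5=10, #2→A 3×5=15, #3→A 14×2=28, #4→E 12×4=48, #5→A 19×4=76, #6→B 5×2=10
  busing cost 187, fixed 26 → total 213.
Compare {A, E}: busing cost 197 + fixed 22 = 219.
Compare {A, B, C, E}: busing cost 187 + fixed 39 = 226.
Compare {A, B, D, E}: busing cost 187 + fixed 41 = 228.
All other subsets cost ≥ 219. Minimum total cost: 213.

213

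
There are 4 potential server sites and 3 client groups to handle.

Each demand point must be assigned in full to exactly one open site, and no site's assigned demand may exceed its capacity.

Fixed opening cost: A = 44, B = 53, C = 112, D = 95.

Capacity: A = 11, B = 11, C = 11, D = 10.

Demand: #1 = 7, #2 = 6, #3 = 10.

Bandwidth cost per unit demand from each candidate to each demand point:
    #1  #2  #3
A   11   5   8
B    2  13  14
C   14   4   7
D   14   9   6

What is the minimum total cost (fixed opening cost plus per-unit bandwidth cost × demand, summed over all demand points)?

296

Open {A, B, D}; cheapest assignment that respects the capacities:
  A (cap 11, load 6): #2 — cost 6×5 = 30
  B (cap 11, load 7): #1 — cost 7×2 = 14
  D (cap 10, load 10): #3 — cost 10×6 = 60
  Shipping 104, fixed 192 → total 296.
  Any other capacity-feasible assignment to {A, B, D} ships for at least 104.
Compare {A, B, C}: its best feasible assignment gives total 323.
Compare {B, C, D}: its best feasible assignment gives total 358.
Every other set of open sites that can feasibly serve all demand totals ≥ 323 even under its best assignment. Minimum: 296.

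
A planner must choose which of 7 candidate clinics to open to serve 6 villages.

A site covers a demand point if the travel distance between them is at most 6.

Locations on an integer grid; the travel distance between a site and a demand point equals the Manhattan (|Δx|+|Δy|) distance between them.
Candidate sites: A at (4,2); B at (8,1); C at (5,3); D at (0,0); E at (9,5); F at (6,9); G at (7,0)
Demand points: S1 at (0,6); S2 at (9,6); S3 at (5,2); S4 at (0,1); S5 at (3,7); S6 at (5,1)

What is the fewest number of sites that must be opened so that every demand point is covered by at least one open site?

Coverage sets (demand points within 6 of each site):
  A: {S3, S4, S5, S6}
  B: {S2, S3, S6}
  C: {S3, S5, S6}
  D: {S1, S4, S6}
  E: {S2}
  F: {S2, S5}
  G: {S3, S6}
No 2 sites suffice: every size-2 union leaves at least one demand point uncovered.
But {A, B, D} covers everything, so the minimum is 3.

3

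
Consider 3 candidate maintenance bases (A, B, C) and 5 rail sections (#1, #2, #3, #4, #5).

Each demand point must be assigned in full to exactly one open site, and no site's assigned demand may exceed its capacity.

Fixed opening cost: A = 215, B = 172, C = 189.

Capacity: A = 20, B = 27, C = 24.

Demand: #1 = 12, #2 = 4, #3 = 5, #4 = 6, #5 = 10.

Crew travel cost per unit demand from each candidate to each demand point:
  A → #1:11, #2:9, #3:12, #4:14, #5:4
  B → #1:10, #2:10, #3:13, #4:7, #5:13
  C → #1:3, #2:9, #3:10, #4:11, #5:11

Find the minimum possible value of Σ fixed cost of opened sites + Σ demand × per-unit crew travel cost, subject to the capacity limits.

Open {A, C}; cheapest assignment that respects the capacities:
  A (cap 20, load 14): #2, #5 — cost 4×9 + 10×4 = 76
  C (cap 24, load 23): #1, #3, #4 — cost 12×3 + 5×10 + 6×11 = 152
  Shipping 228, fixed 404 → total 632.
  Any other capacity-feasible assignment to {A, C} ships for at least 228.
Compare {B, C}: its best feasible assignment gives total 654.
Compare {A, B}: its best feasible assignment gives total 685.
Every other set of open sites that can feasibly serve all demand totals ≥ 654 even under its best assignment. Minimum: 632.

632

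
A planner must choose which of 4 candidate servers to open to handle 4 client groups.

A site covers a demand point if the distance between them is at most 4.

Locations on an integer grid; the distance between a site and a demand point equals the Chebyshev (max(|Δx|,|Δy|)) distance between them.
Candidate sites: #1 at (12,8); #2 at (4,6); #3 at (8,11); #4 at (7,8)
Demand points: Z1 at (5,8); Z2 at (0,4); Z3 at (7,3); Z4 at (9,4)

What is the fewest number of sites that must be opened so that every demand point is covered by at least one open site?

Coverage sets (demand points within 4 of each site):
  #1: {Z4}
  #2: {Z1, Z2, Z3}
  #3: {Z1}
  #4: {Z1, Z4}
No single site covers all 4 demand points.
But {#1, #2} covers everything, so the minimum is 2.

2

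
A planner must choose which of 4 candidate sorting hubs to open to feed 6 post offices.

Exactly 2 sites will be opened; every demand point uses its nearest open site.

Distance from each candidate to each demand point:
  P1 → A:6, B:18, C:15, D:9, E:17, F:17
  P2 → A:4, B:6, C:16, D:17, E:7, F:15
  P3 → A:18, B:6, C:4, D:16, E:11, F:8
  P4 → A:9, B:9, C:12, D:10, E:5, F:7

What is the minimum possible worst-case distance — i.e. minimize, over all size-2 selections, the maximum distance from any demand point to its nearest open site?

Open {P3, P4}.
  Farthest demand point is D at distance 10 (to P4); all others are ≤ 10.
With {P1, P3} the worst case is 11.
With {P1, P4} the worst case is 12.
No size-2 selection achieves below 10.

10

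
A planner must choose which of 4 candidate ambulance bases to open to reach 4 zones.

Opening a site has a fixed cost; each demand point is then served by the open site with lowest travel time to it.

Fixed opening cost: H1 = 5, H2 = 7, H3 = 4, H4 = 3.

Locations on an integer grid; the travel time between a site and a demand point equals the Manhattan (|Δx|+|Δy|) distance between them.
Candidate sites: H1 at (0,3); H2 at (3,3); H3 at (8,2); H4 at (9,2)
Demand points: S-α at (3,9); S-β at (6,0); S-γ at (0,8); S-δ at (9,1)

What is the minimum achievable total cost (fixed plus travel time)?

Open {H1, H4}: assign each demand point to its cheapest open site.
  S-α→H1 9, S-β→H4 5, S-γ→H1 5, S-δ→H4 1
  travel time 20, fixed 8 → total 28.
Compare {H1, H3}: travel time 20 + fixed 9 = 29.
Compare {H2, H4}: travel time 20 + fixed 10 = 30.
Compare {H2, H3}: travel time 20 + fixed 11 = 31.
All other subsets cost ≥ 29. Minimum total cost: 28.

28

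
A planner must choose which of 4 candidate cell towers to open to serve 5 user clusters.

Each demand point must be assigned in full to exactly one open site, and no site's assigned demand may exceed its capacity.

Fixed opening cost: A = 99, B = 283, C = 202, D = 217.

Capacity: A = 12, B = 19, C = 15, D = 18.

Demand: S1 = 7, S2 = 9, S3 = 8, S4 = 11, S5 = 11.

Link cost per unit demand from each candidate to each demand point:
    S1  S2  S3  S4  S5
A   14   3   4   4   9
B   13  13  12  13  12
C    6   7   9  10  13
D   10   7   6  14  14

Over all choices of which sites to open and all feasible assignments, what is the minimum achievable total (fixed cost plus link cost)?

Open {A, B, D}; cheapest assignment that respects the capacities:
  A (cap 12, load 11): S4 — cost 11×4 = 44
  B (cap 19, load 18): S1, S5 — cost 7×13 + 11×12 = 223
  D (cap 18, load 17): S2, S3 — cost 9×7 + 8×6 = 111
  Shipping 378, fixed 599 → total 977.
  Any other capacity-feasible assignment to {A, B, D} ships for at least 378.
Compare {A, B, C, D}: its best feasible assignment gives total 1130.
Compare {B, C, D}: its best feasible assignment gives total 1146.
Every other set of open sites that can feasibly serve all demand totals ≥ 1130 even under its best assignment. Minimum: 977.

977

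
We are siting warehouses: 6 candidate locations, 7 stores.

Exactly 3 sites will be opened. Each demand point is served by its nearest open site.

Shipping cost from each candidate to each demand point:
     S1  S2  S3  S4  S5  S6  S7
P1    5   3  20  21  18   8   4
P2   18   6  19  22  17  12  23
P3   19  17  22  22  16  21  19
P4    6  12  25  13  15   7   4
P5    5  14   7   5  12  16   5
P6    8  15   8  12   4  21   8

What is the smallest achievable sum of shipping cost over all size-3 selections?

Open {P1, P5, P6}.
  S1→P1 5, S2→P1 3, S3→P5 7, S4→P5 5, S5→P6 4, S6→P1 8, S7→P1 4  ⇒ total 36.
Compare {P1, P4, P5}: total 43.
Compare {P1, P4, P6}: total 43.
No size-3 selection does better; minimum is 36.

36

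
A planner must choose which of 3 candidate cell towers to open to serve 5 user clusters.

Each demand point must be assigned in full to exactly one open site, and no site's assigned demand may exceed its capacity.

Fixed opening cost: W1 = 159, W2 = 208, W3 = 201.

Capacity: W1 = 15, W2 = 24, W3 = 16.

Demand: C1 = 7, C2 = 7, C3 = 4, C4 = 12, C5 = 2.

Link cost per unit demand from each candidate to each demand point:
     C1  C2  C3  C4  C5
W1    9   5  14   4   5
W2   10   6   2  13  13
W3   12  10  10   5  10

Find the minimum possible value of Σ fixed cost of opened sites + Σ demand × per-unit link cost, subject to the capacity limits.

Open {W1, W2}; cheapest assignment that respects the capacities:
  W1 (cap 15, load 14): C4, C5 — cost 12×4 + 2×5 = 58
  W2 (cap 24, load 18): C1, C2, C3 — cost 7×10 + 7×6 + 4×2 = 120
  Shipping 178, fixed 367 → total 545.
  Any other capacity-feasible assignment to {W1, W2} ships for at least 178.
Compare {W2, W3}: its best feasible assignment gives total 609.
Compare {W1, W2, W3}: its best feasible assignment gives total 746.
Every other set of open sites that can feasibly serve all demand totals ≥ 609 even under its best assignment. Minimum: 545.

545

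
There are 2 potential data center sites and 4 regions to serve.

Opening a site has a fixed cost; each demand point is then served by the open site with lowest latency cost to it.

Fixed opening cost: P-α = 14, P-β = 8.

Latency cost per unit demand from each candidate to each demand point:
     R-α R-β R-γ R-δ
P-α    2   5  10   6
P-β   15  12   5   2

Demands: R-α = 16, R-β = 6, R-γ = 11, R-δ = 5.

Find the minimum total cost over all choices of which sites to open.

149

Open {P-α, P-β}: assign each demand point to its cheapest open site.
  R-α→P-α 16×2=32, R-β→P-α 6×5=30, R-γ→P-β 11×5=55, R-δ→P-β 5×2=10
  latency cost 127, fixed 22 → total 149.
Compare {P-α}: latency cost 202 + fixed 14 = 216.
Compare {P-β}: latency cost 377 + fixed 8 = 385.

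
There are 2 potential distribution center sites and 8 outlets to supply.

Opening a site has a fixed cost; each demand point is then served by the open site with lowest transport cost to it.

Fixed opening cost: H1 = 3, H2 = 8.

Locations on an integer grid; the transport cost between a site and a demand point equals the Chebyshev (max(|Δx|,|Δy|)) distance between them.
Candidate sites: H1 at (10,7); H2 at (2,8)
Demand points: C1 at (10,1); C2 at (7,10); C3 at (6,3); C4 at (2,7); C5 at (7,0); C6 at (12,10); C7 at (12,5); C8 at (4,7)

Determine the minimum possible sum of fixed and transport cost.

39

Open {H1, H2}: assign each demand point to its cheapest open site.
  C1→H1 6, C2→H1 3, C3→H1 4, C4→H2 1, C5→H1 7, C6→H1 3, C7→H1 2, C8→H2 2
  transport cost 28, fixed 11 → total 39.
Compare {H1}: transport cost 39 + fixed 3 = 42.
Compare {H2}: transport cost 49 + fixed 8 = 57.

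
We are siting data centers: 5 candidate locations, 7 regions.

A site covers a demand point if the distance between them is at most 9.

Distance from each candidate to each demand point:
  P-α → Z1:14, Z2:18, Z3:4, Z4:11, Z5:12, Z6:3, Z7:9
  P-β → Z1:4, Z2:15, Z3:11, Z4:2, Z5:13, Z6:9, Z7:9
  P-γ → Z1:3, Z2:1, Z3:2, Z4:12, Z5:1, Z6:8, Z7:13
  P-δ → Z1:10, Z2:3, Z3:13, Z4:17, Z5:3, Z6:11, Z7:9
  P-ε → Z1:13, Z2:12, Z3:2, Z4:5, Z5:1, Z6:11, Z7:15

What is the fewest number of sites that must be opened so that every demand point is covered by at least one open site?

2

Coverage sets (demand points within 9 of each site):
  P-α: {Z3, Z6, Z7}
  P-β: {Z1, Z4, Z6, Z7}
  P-γ: {Z1, Z2, Z3, Z5, Z6}
  P-δ: {Z2, Z5, Z7}
  P-ε: {Z3, Z4, Z5}
No single site covers all 7 demand points.
But {P-β, P-γ} covers everything, so the minimum is 2.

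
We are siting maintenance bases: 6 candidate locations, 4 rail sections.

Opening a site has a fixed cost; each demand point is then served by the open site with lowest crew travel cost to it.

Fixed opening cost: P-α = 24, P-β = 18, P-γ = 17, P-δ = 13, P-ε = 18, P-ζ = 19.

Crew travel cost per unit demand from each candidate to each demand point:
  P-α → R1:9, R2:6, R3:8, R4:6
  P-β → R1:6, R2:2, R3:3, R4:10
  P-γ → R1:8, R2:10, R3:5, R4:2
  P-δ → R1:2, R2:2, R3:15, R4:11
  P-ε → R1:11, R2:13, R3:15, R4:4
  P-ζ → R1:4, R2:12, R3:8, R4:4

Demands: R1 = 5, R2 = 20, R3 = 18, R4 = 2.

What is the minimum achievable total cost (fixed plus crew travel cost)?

Open {P-β, P-δ}: assign each demand point to its cheapest open site.
  R1→P-δ 5×2=10, R2→P-β 20×2=40, R3→P-β 18×3=54, R4→P-β 2×10=20
  crew travel cost 124, fixed 31 → total 155.
Compare {P-β, P-γ, P-δ}: crew travel cost 108 + fixed 48 = 156.
Compare {P-β, P-ζ}: crew travel cost 122 + fixed 37 = 159.
Compare {P-β, P-δ, P-ε}: crew travel cost 112 + fixed 49 = 161.
All other subsets cost ≥ 156. Minimum total cost: 155.

155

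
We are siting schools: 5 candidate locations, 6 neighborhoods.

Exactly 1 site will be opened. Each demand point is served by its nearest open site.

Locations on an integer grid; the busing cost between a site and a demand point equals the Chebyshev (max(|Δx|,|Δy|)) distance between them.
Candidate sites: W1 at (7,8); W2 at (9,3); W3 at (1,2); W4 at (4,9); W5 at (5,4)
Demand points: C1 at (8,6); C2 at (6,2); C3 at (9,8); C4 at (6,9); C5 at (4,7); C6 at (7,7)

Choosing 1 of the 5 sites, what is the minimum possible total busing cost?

Open {W1}.
  C1→W1 2, C2→W1 6, C3→W1 2, C4→W1 1, C5→W1 3, C6→W1 1  ⇒ total 15.
Compare {W5}: total 20.
Compare {W4}: total 23.
No size-1 selection does better; minimum is 15.

15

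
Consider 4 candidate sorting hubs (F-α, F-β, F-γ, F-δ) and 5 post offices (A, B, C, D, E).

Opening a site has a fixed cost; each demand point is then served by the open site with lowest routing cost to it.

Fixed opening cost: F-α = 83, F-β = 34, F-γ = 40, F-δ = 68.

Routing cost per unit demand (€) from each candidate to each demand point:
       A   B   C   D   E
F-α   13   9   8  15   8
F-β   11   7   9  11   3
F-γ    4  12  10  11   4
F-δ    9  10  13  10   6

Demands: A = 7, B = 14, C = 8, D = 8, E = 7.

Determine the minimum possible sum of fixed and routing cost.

Open {F-β, F-γ}: assign each demand point to its cheapest open site.
  A→F-γ 7×4=28, B→F-β 14×7=98, C→F-β 8×9=72, D→F-β 8×11=88, E→F-β 7×3=21
  routing cost 307, fixed 74 → total 381.
Compare {F-β}: routing cost 356 + fixed 34 = 390.
Compare {F-γ}: routing cost 392 + fixed 40 = 432.
Compare {F-β, F-δ}: routing cost 334 + fixed 102 = 436.
All other subsets cost ≥ 390. Minimum total cost: 381.

381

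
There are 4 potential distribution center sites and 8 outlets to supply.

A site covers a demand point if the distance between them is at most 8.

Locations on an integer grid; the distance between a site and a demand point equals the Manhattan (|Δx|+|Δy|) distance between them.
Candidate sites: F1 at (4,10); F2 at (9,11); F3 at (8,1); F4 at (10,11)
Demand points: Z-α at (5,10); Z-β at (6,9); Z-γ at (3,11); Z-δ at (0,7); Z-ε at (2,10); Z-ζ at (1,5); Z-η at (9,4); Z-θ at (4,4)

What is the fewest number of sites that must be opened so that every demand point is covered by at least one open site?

Coverage sets (demand points within 8 of each site):
  F1: {Z-α, Z-β, Z-γ, Z-δ, Z-ε, Z-ζ, Z-θ}
  F2: {Z-α, Z-β, Z-γ, Z-ε, Z-η}
  F3: {Z-η, Z-θ}
  F4: {Z-α, Z-β, Z-γ, Z-η}
No single site covers all 8 demand points.
But {F1, F2} covers everything, so the minimum is 2.

2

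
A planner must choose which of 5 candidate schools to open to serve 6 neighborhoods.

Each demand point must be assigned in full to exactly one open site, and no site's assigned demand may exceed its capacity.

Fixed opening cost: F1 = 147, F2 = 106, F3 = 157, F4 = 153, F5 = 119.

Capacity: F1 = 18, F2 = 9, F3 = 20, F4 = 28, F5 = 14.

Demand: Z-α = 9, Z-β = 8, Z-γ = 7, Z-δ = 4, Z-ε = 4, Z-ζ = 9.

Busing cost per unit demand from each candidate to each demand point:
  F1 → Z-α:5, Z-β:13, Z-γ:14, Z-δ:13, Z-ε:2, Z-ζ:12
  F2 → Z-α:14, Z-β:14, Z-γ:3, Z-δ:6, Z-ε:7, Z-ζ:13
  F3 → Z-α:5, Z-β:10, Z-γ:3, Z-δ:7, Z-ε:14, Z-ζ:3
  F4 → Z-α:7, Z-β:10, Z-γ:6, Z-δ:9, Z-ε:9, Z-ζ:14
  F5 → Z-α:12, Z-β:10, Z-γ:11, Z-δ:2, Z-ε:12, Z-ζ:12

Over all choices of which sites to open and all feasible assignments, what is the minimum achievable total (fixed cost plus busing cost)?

Open {F3, F4}; cheapest assignment that respects the capacities:
  F3 (cap 20, load 20): Z-γ, Z-δ, Z-ζ — cost 7×3 + 4×7 + 9×3 = 76
  F4 (cap 28, load 21): Z-α, Z-β, Z-ε — cost 9×7 + 8×10 + 4×9 = 179
  Shipping 255, fixed 310 → total 565.
  Any other capacity-feasible assignment to {F3, F4} ships for at least 255.
Compare {F4, F5}: its best feasible assignment gives total 609.
Compare {F1, F3, F5}: its best feasible assignment gives total 612.
Every other set of open sites that can feasibly serve all demand totals ≥ 609 even under its best assignment. Minimum: 565.

565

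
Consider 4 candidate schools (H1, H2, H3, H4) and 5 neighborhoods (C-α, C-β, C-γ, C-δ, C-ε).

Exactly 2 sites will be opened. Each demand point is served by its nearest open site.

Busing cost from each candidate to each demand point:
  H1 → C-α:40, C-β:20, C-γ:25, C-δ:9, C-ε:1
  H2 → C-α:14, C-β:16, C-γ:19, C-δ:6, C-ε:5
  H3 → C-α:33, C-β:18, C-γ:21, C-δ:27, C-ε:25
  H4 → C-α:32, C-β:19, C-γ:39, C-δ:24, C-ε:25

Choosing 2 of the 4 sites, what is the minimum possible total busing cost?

56

Open {H1, H2}.
  C-α→H2 14, C-β→H2 16, C-γ→H2 19, C-δ→H2 6, C-ε→H1 1  ⇒ total 56.
Compare {H2, H3}: total 60.
Compare {H2, H4}: total 60.
No size-2 selection does better; minimum is 56.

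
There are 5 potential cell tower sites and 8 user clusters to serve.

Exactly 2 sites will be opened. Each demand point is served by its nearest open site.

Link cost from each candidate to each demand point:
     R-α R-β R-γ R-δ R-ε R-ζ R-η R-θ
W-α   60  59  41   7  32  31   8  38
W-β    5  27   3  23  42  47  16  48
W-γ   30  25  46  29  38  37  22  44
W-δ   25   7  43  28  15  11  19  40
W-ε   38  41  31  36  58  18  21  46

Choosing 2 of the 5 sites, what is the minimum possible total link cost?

Open {W-β, W-δ}.
  R-α→W-β 5, R-β→W-δ 7, R-γ→W-β 3, R-δ→W-β 23, R-ε→W-δ 15, R-ζ→W-δ 11, R-η→W-β 16, R-θ→W-δ 40  ⇒ total 120.
Compare {W-α, W-β}: total 151.
Compare {W-α, W-δ}: total 152.
No size-2 selection does better; minimum is 120.

120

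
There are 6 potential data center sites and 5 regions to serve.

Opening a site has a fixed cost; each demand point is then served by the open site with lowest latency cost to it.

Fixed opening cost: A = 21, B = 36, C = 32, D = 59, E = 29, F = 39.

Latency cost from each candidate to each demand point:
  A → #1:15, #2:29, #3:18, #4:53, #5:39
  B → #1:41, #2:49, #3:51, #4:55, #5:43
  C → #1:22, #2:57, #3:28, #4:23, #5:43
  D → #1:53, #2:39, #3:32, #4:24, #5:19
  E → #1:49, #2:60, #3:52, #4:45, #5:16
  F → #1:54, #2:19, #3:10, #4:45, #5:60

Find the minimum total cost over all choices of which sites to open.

Open {A, E}: assign each demand point to its cheapest open site.
  #1→A 15, #2→A 29, #3→A 18, #4→E 45, #5→E 16
  latency cost 123, fixed 50 → total 173.
Compare {A}: latency cost 154 + fixed 21 = 175.
Compare {A, C}: latency cost 124 + fixed 53 = 177.
Compare {A, C, E}: latency cost 101 + fixed 82 = 183.
All other subsets cost ≥ 175. Minimum total cost: 173.

173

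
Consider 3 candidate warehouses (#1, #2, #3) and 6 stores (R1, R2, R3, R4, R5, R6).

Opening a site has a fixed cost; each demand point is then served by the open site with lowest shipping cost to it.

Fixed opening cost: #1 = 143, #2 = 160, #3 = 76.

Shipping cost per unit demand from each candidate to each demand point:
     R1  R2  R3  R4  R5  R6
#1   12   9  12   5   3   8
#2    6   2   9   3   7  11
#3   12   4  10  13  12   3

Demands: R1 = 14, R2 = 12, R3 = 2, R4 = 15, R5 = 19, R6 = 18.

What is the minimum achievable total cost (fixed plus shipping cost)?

Open {#2, #3}: assign each demand point to its cheapest open site.
  R1→#2 14×6=84, R2→#2 12×2=24, R3→#2 2×9=18, R4→#2 15×3=45, R5→#2 19×7=133, R6→#3 18×3=54
  shipping cost 358, fixed 236 → total 594.
Compare {#1, #3}: shipping cost 422 + fixed 219 = 641.
Compare {#1, #2, #3}: shipping cost 282 + fixed 379 = 661.
Compare {#2}: shipping cost 502 + fixed 160 = 662.
All other subsets cost ≥ 641. Minimum total cost: 594.

594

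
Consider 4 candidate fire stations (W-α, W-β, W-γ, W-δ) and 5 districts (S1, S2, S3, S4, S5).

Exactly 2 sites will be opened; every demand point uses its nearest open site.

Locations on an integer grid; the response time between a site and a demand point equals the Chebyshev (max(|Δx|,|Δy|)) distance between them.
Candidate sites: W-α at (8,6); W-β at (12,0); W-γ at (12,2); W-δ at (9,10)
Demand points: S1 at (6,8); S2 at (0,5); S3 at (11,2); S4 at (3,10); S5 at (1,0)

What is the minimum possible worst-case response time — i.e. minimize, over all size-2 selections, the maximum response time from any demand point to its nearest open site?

Open {W-α, W-β}.
  Farthest demand point is S2 at response time 8 (to W-α); all others are ≤ 8.
With {W-α, W-γ} the worst case is 8.
With {W-α, W-δ} the worst case is 8.
No size-2 selection achieves below 8.

8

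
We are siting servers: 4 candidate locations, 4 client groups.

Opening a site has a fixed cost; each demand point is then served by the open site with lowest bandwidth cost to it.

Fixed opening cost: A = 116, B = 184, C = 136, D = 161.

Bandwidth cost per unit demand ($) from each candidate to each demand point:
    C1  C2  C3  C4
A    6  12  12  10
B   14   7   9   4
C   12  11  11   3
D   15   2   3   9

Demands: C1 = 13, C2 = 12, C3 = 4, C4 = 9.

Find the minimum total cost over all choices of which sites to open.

472

Open {A, D}: assign each demand point to its cheapest open site.
  C1→A 13×6=78, C2→D 12×2=24, C3→D 4×3=12, C4→D 9×9=81
  bandwidth cost 195, fixed 277 → total 472.
Compare {D}: bandwidth cost 312 + fixed 161 = 473.
Compare {A}: bandwidth cost 360 + fixed 116 = 476.
Compare {C}: bandwidth cost 359 + fixed 136 = 495.
All other subsets cost ≥ 473. Minimum total cost: 472.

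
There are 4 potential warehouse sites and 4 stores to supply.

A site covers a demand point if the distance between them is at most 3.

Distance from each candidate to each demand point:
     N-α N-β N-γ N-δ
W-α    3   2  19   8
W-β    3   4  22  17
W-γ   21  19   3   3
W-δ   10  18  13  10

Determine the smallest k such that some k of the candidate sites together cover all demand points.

Coverage sets (demand points within 3 of each site):
  W-α: {N-α, N-β}
  W-β: {N-α}
  W-γ: {N-γ, N-δ}
  W-δ: {}
No single site covers all 4 demand points.
But {W-α, W-γ} covers everything, so the minimum is 2.

2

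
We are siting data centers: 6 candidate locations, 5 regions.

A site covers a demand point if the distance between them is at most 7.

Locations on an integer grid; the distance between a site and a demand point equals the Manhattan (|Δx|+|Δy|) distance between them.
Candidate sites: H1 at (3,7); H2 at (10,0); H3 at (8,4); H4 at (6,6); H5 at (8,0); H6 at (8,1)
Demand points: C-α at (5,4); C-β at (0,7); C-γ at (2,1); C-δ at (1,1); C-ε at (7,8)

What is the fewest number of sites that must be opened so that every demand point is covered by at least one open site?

Coverage sets (demand points within 7 of each site):
  H1: {C-α, C-β, C-γ, C-ε}
  H2: {}
  H3: {C-α, C-ε}
  H4: {C-α, C-β, C-ε}
  H5: {C-α, C-γ}
  H6: {C-α, C-γ, C-δ}
No single site covers all 5 demand points.
But {H1, H6} covers everything, so the minimum is 2.

2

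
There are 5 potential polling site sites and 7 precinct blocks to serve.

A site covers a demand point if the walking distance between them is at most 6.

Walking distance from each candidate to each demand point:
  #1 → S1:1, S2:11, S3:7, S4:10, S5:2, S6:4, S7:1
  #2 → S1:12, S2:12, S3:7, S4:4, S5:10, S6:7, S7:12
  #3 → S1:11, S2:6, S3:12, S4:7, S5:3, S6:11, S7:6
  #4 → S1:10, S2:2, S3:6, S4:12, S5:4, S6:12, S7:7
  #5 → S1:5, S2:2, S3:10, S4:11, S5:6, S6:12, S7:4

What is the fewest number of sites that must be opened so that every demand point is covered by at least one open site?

Coverage sets (demand points within 6 of each site):
  #1: {S1, S5, S6, S7}
  #2: {S4}
  #3: {S2, S5, S7}
  #4: {S2, S3, S5}
  #5: {S1, S2, S5, S7}
No 2 sites suffice: every size-2 union leaves at least one demand point uncovered.
But {#1, #2, #4} covers everything, so the minimum is 3.

3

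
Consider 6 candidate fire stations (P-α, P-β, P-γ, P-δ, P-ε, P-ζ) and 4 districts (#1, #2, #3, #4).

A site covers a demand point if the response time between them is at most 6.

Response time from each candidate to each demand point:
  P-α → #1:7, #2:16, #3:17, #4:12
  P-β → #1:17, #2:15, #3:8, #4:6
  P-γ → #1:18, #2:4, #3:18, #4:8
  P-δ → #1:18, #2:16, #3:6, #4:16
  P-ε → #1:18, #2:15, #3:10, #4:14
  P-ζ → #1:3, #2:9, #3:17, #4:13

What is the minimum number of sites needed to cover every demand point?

4

Coverage sets (demand points within 6 of each site):
  P-α: {}
  P-β: {#4}
  P-γ: {#2}
  P-δ: {#3}
  P-ε: {}
  P-ζ: {#1}
No 3 sites suffice: every size-3 union leaves at least one demand point uncovered.
But {P-β, P-γ, P-δ, P-ζ} covers everything, so the minimum is 4.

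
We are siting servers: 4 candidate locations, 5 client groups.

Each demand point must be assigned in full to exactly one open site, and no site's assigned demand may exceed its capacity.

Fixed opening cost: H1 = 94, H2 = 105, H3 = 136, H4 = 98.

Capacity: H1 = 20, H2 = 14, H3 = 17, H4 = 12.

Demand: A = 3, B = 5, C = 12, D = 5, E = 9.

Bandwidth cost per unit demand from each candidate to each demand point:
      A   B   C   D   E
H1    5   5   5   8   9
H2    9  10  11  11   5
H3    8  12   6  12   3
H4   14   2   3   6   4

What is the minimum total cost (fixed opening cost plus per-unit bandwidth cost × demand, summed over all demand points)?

399

Open {H1, H2}; cheapest assignment that respects the capacities:
  H1 (cap 20, load 20): A, B, C — cost 3×5 + 5×5 + 12×5 = 100
  H2 (cap 14, load 14): D, E — cost 5×11 + 9×5 = 100
  Shipping 200, fixed 199 → total 399.
  Any other capacity-feasible assignment to {H1, H2} ships for at least 200.
Compare {H1, H3}: its best feasible assignment gives total 417.
Compare {H1, H2, H4}: its best feasible assignment gives total 457.
Every other set of open sites that can feasibly serve all demand totals ≥ 417 even under its best assignment. Minimum: 399.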